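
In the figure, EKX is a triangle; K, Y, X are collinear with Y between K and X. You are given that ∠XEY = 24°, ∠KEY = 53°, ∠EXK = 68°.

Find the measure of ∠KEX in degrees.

∠KEX = 77°

1. ∠EXY = 68°  [Y on ray XK]
2. ∠EYX = 88°  [△EYX]
3. ∠EYK = 92°  [linear pair at Y on KX]
4. ∠EKY = 35°  [△EKY]
5. ∠EKX = 35°  [Y on ray KX]
6. ∠KEX = 77°  [△EKX]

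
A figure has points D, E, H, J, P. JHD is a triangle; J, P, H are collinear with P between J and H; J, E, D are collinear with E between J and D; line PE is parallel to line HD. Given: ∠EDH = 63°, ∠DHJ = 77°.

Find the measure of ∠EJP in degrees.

1. ∠HDJ = 63°  [E on ray DJ]
2. ∠DJH = 40°  [△JHD]
3. ∠EJP = 40°  [P on JH, E on JD]

∠EJP = 40°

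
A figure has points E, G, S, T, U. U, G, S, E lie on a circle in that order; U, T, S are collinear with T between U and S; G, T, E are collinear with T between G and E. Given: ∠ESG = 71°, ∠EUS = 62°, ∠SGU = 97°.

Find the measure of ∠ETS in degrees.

1. ∠EGS = 62°  [same arc SE]
2. ∠SEU = 83°  [cyclic UGSE, opposite ∠G+∠E]
3. ∠GES = 47°  [△GSE]
4. ∠ESU = 35°  [△USE]
5. ∠ETS = 98°  [△STE]

∠ETS = 98°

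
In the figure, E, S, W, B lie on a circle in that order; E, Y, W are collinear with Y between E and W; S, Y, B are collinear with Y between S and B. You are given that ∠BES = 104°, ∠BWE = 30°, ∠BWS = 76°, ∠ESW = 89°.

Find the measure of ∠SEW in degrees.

1. ∠BSE = 30°  [same arc EB]
2. ∠EBS = 46°  [△ESB]
3. ∠EWS = 46°  [same arc ES]
4. ∠SEW = 45°  [△ESW]

∠SEW = 45°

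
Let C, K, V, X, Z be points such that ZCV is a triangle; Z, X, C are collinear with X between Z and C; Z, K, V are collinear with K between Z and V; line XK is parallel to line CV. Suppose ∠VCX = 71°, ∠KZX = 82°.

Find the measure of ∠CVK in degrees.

∠CVK = 27°

1. ∠VCZ = 71°  [X on ray CZ]
2. ∠CZV = 82°  [X on ZC, K on ZV]
3. ∠CVZ = 27°  [△ZCV]
4. ∠CVK = 27°  [K on ray VZ]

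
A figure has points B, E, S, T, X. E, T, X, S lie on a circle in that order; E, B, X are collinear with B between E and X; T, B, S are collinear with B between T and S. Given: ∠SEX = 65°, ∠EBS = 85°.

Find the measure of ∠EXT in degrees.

1. ∠STX = 65°  [same arc XS]
2. ∠TBX = 85°  [vertical angles at B]
3. ∠EXT = 30°  [△TBX]

∠EXT = 30°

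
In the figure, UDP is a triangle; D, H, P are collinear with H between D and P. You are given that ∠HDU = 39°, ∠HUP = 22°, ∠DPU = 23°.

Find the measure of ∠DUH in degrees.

∠DUH = 96°

1. ∠HPU = 23°  [H on ray PD]
2. ∠PHU = 135°  [△UHP]
3. ∠DHU = 45°  [linear pair at H on DP]
4. ∠DUH = 96°  [△UDH]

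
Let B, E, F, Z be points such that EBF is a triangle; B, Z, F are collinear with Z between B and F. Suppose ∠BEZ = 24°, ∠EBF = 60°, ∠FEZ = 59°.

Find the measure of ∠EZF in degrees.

∠EZF = 84°

1. ∠EBZ = 60°  [Z on ray BF]
2. ∠BZE = 96°  [△EBZ]
3. ∠EZF = 84°  [linear pair at Z on BF]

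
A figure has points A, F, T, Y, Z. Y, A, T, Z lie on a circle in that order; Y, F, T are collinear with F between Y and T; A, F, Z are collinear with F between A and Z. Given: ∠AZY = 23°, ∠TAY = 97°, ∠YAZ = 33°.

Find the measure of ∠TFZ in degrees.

∠TFZ = 87°

1. ∠ATY = 23°  [same arc YA]
2. ∠AYT = 60°  [△YAT]
3. ∠YTZ = 33°  [same arc YZ]
4. ∠AZT = 60°  [same arc AT]
5. ∠TFZ = 87°  [△TFZ]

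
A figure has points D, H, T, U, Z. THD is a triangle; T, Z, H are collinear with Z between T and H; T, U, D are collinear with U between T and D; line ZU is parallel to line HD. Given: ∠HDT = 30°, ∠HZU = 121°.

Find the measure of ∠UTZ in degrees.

∠UTZ = 91°

1. ∠TUZ = 30°  [ZU∥HD, corresponding at U]
2. ∠TZU = 59°  [linear pair at Z on TH]
3. ∠UTZ = 91°  [△TZU]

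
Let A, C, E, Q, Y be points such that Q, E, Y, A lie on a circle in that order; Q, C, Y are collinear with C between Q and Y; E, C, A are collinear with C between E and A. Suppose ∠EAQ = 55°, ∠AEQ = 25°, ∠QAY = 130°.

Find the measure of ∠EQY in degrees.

1. ∠EYQ = 55°  [same arc QE]
2. ∠QEY = 50°  [cyclic QEYA, opposite ∠E+∠A]
3. ∠EQY = 75°  [△QEY]

∠EQY = 75°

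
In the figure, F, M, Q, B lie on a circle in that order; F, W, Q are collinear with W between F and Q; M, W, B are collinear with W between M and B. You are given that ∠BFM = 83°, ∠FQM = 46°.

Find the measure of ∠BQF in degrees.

∠BQF = 51°

1. ∠FBM = 46°  [same arc FM]
2. ∠BMF = 51°  [△FMB]
3. ∠BQF = 51°  [same arc FB]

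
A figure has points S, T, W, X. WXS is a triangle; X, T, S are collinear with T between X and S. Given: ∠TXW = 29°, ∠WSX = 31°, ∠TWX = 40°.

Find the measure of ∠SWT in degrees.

∠SWT = 80°

1. ∠WTX = 111°  [△WXT]
2. ∠TSW = 31°  [T on ray SX]
3. ∠STW = 69°  [linear pair at T on XS]
4. ∠SWT = 80°  [△WTS]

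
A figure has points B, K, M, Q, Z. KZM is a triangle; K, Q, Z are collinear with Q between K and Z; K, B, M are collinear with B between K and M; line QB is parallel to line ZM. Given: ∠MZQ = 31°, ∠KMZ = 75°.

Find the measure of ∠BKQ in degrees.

∠BKQ = 74°

1. ∠KZM = 31°  [Q on ray ZK]
2. ∠MKZ = 74°  [△KZM]
3. ∠BKQ = 74°  [Q on KZ, B on KM]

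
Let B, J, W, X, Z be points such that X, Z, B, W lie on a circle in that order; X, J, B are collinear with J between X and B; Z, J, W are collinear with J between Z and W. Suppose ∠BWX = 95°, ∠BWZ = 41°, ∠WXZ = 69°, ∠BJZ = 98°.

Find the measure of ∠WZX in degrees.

∠WZX = 57°

1. ∠BXZ = 41°  [same arc ZB]
2. ∠XJZ = 82°  [linear pair at J on XB]
3. ∠WZX = 57°  [△XJZ]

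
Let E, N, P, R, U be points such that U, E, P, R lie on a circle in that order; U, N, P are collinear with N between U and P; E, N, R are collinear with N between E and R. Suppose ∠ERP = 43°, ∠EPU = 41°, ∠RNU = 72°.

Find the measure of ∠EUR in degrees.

1. ∠EUP = 43°  [same arc EP]
2. ∠ERU = 41°  [same arc UE]
3. ∠ENP = 72°  [vertical angles at N]
4. ∠ENU = 108°  [linear pair at N on UP]
5. ∠REU = 29°  [△UNE]
6. ∠EUR = 110°  [△UER]

∠EUR = 110°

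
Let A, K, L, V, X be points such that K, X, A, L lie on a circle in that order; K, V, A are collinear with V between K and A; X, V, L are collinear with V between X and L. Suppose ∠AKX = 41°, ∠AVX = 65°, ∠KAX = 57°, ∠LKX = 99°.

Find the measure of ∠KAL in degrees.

∠KAL = 24°

1. ∠KLX = 57°  [same arc KX]
2. ∠KXL = 24°  [△KXL]
3. ∠KAL = 24°  [same arc KL]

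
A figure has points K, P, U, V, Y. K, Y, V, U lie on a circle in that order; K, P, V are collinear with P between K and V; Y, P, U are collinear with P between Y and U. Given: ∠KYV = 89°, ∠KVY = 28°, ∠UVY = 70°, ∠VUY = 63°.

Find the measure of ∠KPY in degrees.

∠KPY = 75°

1. ∠VKY = 63°  [△KYV]
2. ∠KUY = 28°  [same arc KY]
3. ∠UKY = 110°  [cyclic KYVU, opposite ∠K+∠V]
4. ∠KYU = 42°  [△KYU]
5. ∠KPY = 75°  [△KPY]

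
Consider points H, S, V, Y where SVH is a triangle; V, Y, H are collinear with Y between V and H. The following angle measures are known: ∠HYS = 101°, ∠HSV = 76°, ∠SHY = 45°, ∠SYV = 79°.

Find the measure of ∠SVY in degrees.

1. ∠SHV = 45°  [Y on ray HV]
2. ∠HVS = 59°  [△SVH]
3. ∠SVY = 59°  [Y on ray VH]

∠SVY = 59°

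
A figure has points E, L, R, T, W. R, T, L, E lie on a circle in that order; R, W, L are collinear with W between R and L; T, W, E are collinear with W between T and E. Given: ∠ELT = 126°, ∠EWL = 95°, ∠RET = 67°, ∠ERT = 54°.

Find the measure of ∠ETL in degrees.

1. ∠RWT = 95°  [vertical angles at W]
2. ∠RLT = 67°  [same arc RT]
3. ∠LWT = 85°  [linear pair at W on RL]
4. ∠ETL = 28°  [△TWL]

∠ETL = 28°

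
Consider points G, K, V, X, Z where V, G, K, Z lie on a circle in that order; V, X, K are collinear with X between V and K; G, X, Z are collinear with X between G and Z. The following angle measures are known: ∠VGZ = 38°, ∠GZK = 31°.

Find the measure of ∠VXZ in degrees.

1. ∠VKZ = 38°  [same arc VZ]
2. ∠KXZ = 111°  [△KXZ]
3. ∠VXZ = 69°  [linear pair at X on VK]

∠VXZ = 69°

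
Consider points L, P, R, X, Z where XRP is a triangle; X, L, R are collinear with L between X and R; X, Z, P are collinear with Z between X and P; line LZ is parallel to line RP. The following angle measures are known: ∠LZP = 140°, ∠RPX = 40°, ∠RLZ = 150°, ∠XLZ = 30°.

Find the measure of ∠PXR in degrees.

1. ∠LZX = 40°  [linear pair at Z on XP]
2. ∠LXZ = 110°  [△XLZ]
3. ∠PXR = 110°  [L on XR, Z on XP]

∠PXR = 110°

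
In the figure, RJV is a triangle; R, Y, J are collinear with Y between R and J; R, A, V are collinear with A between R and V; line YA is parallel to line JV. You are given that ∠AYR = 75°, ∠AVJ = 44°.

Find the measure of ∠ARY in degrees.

∠ARY = 61°

1. ∠RJV = 75°  [YA∥JV, corresponding at Y]
2. ∠JVR = 44°  [A on ray VR]
3. ∠JRV = 61°  [△RJV]
4. ∠ARY = 61°  [Y on RJ, A on RV]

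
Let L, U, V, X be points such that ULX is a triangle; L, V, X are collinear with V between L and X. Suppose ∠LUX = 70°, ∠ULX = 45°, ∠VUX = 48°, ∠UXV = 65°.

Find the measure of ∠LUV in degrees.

1. ∠ULV = 45°  [V on ray LX]
2. ∠UVX = 67°  [△UVX]
3. ∠LVU = 113°  [linear pair at V on LX]
4. ∠LUV = 22°  [△ULV]

∠LUV = 22°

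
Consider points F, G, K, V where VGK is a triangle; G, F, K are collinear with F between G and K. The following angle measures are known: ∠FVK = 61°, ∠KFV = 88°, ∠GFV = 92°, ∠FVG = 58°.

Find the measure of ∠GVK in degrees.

1. ∠FKV = 31°  [△VFK]
2. ∠FGV = 30°  [△VGF]
3. ∠GKV = 31°  [F on ray KG]
4. ∠KGV = 30°  [F on ray GK]
5. ∠GVK = 119°  [△VGK]

∠GVK = 119°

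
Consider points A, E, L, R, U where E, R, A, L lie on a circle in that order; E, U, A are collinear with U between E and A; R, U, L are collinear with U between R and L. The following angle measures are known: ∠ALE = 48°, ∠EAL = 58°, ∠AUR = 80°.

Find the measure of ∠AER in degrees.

∠AER = 22°

1. ∠ERL = 58°  [same arc EL]
2. ∠EUR = 100°  [linear pair at U on EA]
3. ∠AER = 22°  [△EUR]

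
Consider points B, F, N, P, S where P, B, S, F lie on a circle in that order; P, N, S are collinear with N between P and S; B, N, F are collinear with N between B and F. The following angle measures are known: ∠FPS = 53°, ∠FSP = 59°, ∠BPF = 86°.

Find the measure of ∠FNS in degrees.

∠FNS = 88°

1. ∠FBS = 53°  [same arc SF]
2. ∠BSF = 94°  [cyclic PBSF, opposite ∠P+∠S]
3. ∠BFS = 33°  [△BSF]
4. ∠FNS = 88°  [△SNF]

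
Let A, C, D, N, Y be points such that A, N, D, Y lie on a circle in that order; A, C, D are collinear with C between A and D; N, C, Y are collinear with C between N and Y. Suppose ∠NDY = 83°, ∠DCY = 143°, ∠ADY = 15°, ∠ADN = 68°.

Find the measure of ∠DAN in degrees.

1. ∠ACN = 143°  [vertical angles at C]
2. ∠ANY = 15°  [same arc AY]
3. ∠DAN = 22°  [△ACN]

∠DAN = 22°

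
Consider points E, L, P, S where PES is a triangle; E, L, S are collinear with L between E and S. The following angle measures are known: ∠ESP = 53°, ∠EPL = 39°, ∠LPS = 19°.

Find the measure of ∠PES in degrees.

1. ∠LSP = 53°  [L on ray SE]
2. ∠PLS = 108°  [△PLS]
3. ∠ELP = 72°  [linear pair at L on ES]
4. ∠LEP = 69°  [△PEL]
5. ∠PES = 69°  [L on ray ES]

∠PES = 69°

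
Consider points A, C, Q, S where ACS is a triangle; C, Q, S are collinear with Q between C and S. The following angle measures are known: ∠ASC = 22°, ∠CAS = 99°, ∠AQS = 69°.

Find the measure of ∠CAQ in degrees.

∠CAQ = 10°

1. ∠ACS = 59°  [△ACS]
2. ∠AQC = 111°  [linear pair at Q on CS]
3. ∠ACQ = 59°  [Q on ray CS]
4. ∠CAQ = 10°  [△ACQ]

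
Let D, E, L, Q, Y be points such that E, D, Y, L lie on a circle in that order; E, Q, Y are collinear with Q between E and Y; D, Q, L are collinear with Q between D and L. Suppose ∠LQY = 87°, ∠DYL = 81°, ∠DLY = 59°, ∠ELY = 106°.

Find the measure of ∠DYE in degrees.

∠DYE = 47°

1. ∠DQE = 87°  [vertical angles at Q]
2. ∠LDY = 40°  [△DYL]
3. ∠DQY = 93°  [linear pair at Q on EY]
4. ∠DYE = 47°  [△DQY]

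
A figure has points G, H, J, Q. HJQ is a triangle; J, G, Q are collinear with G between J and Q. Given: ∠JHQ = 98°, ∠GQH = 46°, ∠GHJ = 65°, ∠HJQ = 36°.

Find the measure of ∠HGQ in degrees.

∠HGQ = 101°

1. ∠GJH = 36°  [G on ray JQ]
2. ∠HGJ = 79°  [△HJG]
3. ∠HGQ = 101°  [linear pair at G on JQ]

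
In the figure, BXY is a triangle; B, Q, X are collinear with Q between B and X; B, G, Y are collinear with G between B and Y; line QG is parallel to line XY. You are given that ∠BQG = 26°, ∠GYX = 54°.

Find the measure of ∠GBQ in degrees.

∠GBQ = 100°

1. ∠BXY = 26°  [QG∥XY, corresponding at Q]
2. ∠BYX = 54°  [G on ray YB]
3. ∠XBY = 100°  [△BXY]
4. ∠GBQ = 100°  [Q on BX, G on BY]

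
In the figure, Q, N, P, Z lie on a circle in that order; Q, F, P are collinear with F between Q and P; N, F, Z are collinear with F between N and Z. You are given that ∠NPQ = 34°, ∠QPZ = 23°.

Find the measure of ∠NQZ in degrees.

1. ∠NZQ = 34°  [same arc QN]
2. ∠QNZ = 23°  [same arc QZ]
3. ∠NQZ = 123°  [△QNZ]

∠NQZ = 123°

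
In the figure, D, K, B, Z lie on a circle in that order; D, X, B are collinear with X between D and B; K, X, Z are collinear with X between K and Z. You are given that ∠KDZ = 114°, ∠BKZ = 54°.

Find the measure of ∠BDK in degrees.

∠BDK = 60°

1. ∠KBZ = 66°  [cyclic DKBZ, opposite ∠D+∠B]
2. ∠BZK = 60°  [△KBZ]
3. ∠BDK = 60°  [same arc KB]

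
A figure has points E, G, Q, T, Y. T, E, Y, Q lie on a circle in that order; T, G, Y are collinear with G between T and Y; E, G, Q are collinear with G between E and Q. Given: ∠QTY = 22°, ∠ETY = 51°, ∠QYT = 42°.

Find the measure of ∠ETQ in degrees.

1. ∠QEY = 22°  [same arc YQ]
2. ∠EQY = 51°  [same arc EY]
3. ∠EYQ = 107°  [△EYQ]
4. ∠ETQ = 73°  [cyclic TEYQ, opposite ∠T+∠Y]

∠ETQ = 73°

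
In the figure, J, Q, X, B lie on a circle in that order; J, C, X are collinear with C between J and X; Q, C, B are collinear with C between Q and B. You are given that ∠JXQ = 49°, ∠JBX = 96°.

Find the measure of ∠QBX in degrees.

1. ∠JQX = 84°  [cyclic JQXB, opposite ∠Q+∠B]
2. ∠QJX = 47°  [△JQX]
3. ∠QBX = 47°  [same arc QX]

∠QBX = 47°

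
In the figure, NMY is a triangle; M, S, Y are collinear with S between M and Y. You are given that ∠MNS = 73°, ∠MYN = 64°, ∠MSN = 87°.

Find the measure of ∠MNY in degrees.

∠MNY = 96°

1. ∠NMS = 20°  [△NMS]
2. ∠NMY = 20°  [S on ray MY]
3. ∠MNY = 96°  [△NMY]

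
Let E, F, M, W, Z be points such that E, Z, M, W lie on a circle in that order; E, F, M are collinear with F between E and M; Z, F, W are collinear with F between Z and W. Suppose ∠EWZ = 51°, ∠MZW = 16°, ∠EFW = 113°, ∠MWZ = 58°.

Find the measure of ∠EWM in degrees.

∠EWM = 109°

1. ∠MEW = 16°  [△EFW]
2. ∠MFW = 67°  [linear pair at F on EM]
3. ∠EMW = 55°  [△MFW]
4. ∠EWM = 109°  [△EMW]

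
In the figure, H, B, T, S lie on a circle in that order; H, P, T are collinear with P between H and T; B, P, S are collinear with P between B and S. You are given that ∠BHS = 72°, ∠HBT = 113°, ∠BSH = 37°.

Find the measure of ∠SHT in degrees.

∠SHT = 42°

1. ∠HBS = 71°  [△HBS]
2. ∠HST = 67°  [cyclic HBTS, opposite ∠B+∠S]
3. ∠HTS = 71°  [same arc HS]
4. ∠SHT = 42°  [△HTS]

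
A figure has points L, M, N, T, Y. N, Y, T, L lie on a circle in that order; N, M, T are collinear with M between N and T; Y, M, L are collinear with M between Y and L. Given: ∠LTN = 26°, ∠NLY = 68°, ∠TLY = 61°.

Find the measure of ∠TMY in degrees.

∠TMY = 87°

1. ∠LYN = 26°  [same arc NL]
2. ∠TNY = 61°  [same arc YT]
3. ∠NMY = 93°  [△NMY]
4. ∠TMY = 87°  [linear pair at M on NT]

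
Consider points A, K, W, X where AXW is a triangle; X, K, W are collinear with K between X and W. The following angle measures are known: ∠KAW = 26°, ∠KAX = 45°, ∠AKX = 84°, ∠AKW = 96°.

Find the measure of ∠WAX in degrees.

∠WAX = 71°

1. ∠AWK = 58°  [△AKW]
2. ∠AXK = 51°  [△AXK]
3. ∠AWX = 58°  [K on ray WX]
4. ∠AXW = 51°  [K on ray XW]
5. ∠WAX = 71°  [△AXW]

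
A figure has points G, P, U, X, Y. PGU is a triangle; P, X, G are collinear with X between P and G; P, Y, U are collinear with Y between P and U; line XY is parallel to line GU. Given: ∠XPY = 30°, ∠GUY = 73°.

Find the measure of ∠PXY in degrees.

1. ∠GPU = 30°  [X on PG, Y on PU]
2. ∠GUP = 73°  [Y on ray UP]
3. ∠PGU = 77°  [△PGU]
4. ∠PXY = 77°  [XY∥GU, corresponding at X]

∠PXY = 77°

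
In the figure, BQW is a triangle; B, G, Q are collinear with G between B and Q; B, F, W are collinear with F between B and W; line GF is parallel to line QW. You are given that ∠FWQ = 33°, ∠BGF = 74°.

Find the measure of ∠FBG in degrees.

1. ∠BWQ = 33°  [F on ray WB]
2. ∠BQW = 74°  [GF∥QW, corresponding at G]
3. ∠QBW = 73°  [△BQW]
4. ∠FBG = 73°  [G on BQ, F on BW]

∠FBG = 73°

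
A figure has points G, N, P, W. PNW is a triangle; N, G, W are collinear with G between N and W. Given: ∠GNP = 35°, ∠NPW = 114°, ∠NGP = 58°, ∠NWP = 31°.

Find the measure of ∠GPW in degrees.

1. ∠PGW = 122°  [linear pair at G on NW]
2. ∠GWP = 31°  [G on ray WN]
3. ∠GPW = 27°  [△PGW]

∠GPW = 27°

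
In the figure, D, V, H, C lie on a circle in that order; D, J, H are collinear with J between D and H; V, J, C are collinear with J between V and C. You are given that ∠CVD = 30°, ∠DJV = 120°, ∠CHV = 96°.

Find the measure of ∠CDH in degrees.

∠CDH = 54°

1. ∠CJH = 120°  [vertical angles at J]
2. ∠CDV = 84°  [cyclic DVHC, opposite ∠D+∠H]
3. ∠CJD = 60°  [linear pair at J on DH]
4. ∠DCV = 66°  [△DVC]
5. ∠CDH = 54°  [△DJC]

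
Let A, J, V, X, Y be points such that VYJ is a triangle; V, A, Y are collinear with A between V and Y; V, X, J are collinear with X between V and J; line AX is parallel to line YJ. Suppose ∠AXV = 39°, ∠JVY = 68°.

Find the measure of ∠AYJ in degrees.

∠AYJ = 73°

1. ∠VJY = 39°  [AX∥YJ, corresponding at X]
2. ∠JYV = 73°  [△VYJ]
3. ∠AYJ = 73°  [A on ray YV]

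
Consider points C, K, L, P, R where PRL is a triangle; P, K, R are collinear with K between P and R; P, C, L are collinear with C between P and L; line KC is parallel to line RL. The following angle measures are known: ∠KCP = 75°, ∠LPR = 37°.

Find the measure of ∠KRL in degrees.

1. ∠PLR = 75°  [KC∥RL, corresponding at C]
2. ∠LRP = 68°  [△PRL]
3. ∠KRL = 68°  [K on ray RP]

∠KRL = 68°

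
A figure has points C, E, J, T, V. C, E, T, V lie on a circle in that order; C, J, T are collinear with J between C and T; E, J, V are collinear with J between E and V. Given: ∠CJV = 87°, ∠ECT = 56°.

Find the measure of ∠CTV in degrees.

1. ∠TJV = 93°  [linear pair at J on CT]
2. ∠EVT = 56°  [same arc ET]
3. ∠CTV = 31°  [△TJV]

∠CTV = 31°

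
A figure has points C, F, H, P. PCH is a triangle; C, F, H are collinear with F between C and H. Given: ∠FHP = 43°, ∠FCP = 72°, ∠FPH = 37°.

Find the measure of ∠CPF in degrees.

∠CPF = 28°

1. ∠HFP = 100°  [△PFH]
2. ∠CFP = 80°  [linear pair at F on CH]
3. ∠CPF = 28°  [△PCF]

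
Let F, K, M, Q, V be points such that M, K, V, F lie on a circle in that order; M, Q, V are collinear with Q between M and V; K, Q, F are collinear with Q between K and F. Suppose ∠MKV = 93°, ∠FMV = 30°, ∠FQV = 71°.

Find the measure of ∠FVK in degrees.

1. ∠MFV = 87°  [cyclic MKVF, opposite ∠K+∠F]
2. ∠FKV = 30°  [same arc VF]
3. ∠FVM = 63°  [△MVF]
4. ∠KFV = 46°  [△VQF]
5. ∠FVK = 104°  [△KVF]

∠FVK = 104°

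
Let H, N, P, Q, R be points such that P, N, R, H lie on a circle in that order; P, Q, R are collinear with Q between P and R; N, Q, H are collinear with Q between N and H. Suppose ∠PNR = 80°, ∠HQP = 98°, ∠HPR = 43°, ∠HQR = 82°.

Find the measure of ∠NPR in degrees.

∠NPR = 61°

1. ∠PHR = 100°  [cyclic PNRH, opposite ∠N+∠H]
2. ∠HRP = 37°  [△PRH]
3. ∠NQP = 82°  [vertical angles at Q]
4. ∠HNP = 37°  [same arc PH]
5. ∠NPR = 61°  [△PQN]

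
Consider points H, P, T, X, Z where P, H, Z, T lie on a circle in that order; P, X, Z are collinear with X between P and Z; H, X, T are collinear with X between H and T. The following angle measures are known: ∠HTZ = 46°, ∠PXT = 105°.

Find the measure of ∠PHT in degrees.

∠PHT = 59°

1. ∠HPZ = 46°  [same arc HZ]
2. ∠HXZ = 105°  [vertical angles at X]
3. ∠HXP = 75°  [linear pair at X on PZ]
4. ∠PHT = 59°  [△PXH]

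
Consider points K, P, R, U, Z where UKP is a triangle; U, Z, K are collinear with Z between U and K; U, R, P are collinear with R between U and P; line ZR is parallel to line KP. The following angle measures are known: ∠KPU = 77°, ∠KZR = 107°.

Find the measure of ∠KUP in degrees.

1. ∠URZ = 77°  [ZR∥KP, corresponding at R]
2. ∠RZU = 73°  [linear pair at Z on UK]
3. ∠RUZ = 30°  [△UZR]
4. ∠KUP = 30°  [Z on UK, R on UP]

∠KUP = 30°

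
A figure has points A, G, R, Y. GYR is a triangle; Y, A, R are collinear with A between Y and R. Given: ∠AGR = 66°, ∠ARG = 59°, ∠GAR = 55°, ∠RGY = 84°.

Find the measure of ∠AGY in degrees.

∠AGY = 18°

1. ∠GRY = 59°  [A on ray RY]
2. ∠GAY = 125°  [linear pair at A on YR]
3. ∠GYR = 37°  [△GYR]
4. ∠AYG = 37°  [A on ray YR]
5. ∠AGY = 18°  [△GYA]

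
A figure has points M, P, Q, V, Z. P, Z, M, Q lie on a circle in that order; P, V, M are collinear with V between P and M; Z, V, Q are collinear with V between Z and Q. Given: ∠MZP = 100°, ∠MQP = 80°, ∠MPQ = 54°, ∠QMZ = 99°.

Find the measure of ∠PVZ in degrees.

1. ∠PMQ = 46°  [△PMQ]
2. ∠MZQ = 54°  [same arc MQ]
3. ∠MQZ = 27°  [△ZMQ]
4. ∠PZQ = 46°  [same arc PQ]
5. ∠MPZ = 27°  [same arc ZM]
6. ∠PVZ = 107°  [△PVZ]

∠PVZ = 107°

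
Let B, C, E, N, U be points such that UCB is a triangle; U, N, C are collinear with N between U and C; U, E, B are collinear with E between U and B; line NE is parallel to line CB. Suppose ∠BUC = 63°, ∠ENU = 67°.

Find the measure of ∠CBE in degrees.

∠CBE = 50°

1. ∠EUN = 63°  [N on UC, E on UB]
2. ∠NEU = 50°  [△UNE]
3. ∠BEN = 130°  [linear pair at E on UB]
4. ∠CBE = 50°  [NE∥CB, co-interior at B–E]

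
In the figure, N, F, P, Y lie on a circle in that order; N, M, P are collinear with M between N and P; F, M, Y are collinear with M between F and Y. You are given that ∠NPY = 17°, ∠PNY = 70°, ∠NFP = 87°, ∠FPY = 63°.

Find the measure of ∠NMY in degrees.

1. ∠NFY = 17°  [same arc NY]
2. ∠FNY = 117°  [cyclic NFPY, opposite ∠N+∠P]
3. ∠FYN = 46°  [△NFY]
4. ∠NMY = 64°  [△NMY]

∠NMY = 64°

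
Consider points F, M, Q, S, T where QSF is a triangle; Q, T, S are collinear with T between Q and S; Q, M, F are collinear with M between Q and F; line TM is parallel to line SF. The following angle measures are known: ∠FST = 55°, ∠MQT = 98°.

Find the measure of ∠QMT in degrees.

∠QMT = 27°

1. ∠FSQ = 55°  [T on ray SQ]
2. ∠FQS = 98°  [T on QS, M on QF]
3. ∠QFS = 27°  [△QSF]
4. ∠QMT = 27°  [TM∥SF, corresponding at M]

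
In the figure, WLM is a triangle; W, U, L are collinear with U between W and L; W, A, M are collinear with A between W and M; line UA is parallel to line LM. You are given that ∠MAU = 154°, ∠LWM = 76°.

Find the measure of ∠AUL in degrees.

1. ∠UAW = 26°  [linear pair at A on WM]
2. ∠AWU = 76°  [U on WL, A on WM]
3. ∠AUW = 78°  [△WUA]
4. ∠AUL = 102°  [linear pair at U on WL]

∠AUL = 102°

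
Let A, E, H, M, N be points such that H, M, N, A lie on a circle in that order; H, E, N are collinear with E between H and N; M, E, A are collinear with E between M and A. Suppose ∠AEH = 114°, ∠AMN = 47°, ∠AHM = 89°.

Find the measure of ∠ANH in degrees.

1. ∠AEN = 66°  [linear pair at E on HN]
2. ∠ANM = 91°  [cyclic HMNA, opposite ∠H+∠N]
3. ∠MAN = 42°  [△MNA]
4. ∠ANH = 72°  [△NEA]

∠ANH = 72°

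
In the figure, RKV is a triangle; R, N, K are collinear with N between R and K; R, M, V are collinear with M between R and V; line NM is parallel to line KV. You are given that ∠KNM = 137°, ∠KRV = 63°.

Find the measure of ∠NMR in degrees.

1. ∠MNR = 43°  [linear pair at N on RK]
2. ∠MRN = 63°  [N on RK, M on RV]
3. ∠NMR = 74°  [△RNM]

∠NMR = 74°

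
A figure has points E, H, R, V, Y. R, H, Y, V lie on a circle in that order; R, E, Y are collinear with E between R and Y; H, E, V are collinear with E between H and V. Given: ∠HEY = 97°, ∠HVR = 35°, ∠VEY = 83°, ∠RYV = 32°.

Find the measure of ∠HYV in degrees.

1. ∠HYR = 35°  [same arc RH]
2. ∠HVY = 65°  [△YEV]
3. ∠VHY = 48°  [△HEY]
4. ∠HYV = 67°  [△HYV]

∠HYV = 67°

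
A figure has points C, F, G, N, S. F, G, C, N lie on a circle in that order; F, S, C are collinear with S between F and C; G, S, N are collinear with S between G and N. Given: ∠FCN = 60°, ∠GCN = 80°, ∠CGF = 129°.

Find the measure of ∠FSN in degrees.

∠FSN = 91°

1. ∠FGN = 60°  [same arc FN]
2. ∠GFN = 100°  [cyclic FGCN, opposite ∠F+∠C]
3. ∠CNF = 51°  [cyclic FGCN, opposite ∠G+∠N]
4. ∠FNG = 20°  [△FGN]
5. ∠CFN = 69°  [△FCN]
6. ∠FSN = 91°  [△FSN]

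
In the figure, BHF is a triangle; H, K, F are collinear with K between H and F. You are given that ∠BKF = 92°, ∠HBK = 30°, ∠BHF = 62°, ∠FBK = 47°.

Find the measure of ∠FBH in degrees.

1. ∠BFK = 41°  [△BKF]
2. ∠BFH = 41°  [K on ray FH]
3. ∠FBH = 77°  [△BHF]

∠FBH = 77°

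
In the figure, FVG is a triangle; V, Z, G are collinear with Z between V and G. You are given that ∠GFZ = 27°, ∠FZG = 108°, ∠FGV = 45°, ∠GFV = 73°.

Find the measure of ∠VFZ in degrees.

∠VFZ = 46°

1. ∠FZV = 72°  [linear pair at Z on VG]
2. ∠FVG = 62°  [△FVG]
3. ∠FVZ = 62°  [Z on ray VG]
4. ∠VFZ = 46°  [△FVZ]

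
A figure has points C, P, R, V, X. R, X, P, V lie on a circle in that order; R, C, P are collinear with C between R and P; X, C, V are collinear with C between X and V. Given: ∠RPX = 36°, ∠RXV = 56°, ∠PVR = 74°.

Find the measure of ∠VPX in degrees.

1. ∠RVX = 36°  [same arc RX]
2. ∠VRX = 88°  [△RXV]
3. ∠VPX = 92°  [cyclic RXPV, opposite ∠R+∠P]

∠VPX = 92°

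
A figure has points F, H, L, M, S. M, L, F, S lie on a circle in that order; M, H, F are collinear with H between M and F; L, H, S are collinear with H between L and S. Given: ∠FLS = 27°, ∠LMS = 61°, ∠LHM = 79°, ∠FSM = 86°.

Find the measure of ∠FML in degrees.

∠FML = 34°

1. ∠FHL = 101°  [linear pair at H on MF]
2. ∠FLM = 94°  [cyclic MLFS, opposite ∠L+∠S]
3. ∠LFM = 52°  [△LHF]
4. ∠FML = 34°  [△MLF]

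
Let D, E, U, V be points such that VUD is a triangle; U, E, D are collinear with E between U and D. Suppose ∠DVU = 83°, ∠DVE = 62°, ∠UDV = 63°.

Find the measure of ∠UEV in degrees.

∠UEV = 125°

1. ∠EDV = 63°  [E on ray DU]
2. ∠DEV = 55°  [△VED]
3. ∠UEV = 125°  [linear pair at E on UD]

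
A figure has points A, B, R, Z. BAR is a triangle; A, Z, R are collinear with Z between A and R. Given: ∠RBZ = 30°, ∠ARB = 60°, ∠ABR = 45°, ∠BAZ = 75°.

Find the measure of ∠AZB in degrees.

∠AZB = 90°

1. ∠BRZ = 60°  [Z on ray RA]
2. ∠BZR = 90°  [△BZR]
3. ∠AZB = 90°  [linear pair at Z on AR]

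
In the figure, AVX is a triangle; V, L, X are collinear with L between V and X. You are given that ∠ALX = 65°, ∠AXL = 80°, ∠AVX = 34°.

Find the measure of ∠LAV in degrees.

1. ∠ALV = 115°  [linear pair at L on VX]
2. ∠AVL = 34°  [L on ray VX]
3. ∠LAV = 31°  [△AVL]

∠LAV = 31°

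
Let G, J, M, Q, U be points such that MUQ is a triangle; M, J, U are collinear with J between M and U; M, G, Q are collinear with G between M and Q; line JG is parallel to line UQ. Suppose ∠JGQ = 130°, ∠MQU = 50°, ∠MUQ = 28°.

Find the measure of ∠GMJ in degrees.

∠GMJ = 102°

1. ∠JGM = 50°  [linear pair at G on MQ]
2. ∠GJM = 28°  [JG∥UQ, corresponding at J]
3. ∠GMJ = 102°  [△MJG]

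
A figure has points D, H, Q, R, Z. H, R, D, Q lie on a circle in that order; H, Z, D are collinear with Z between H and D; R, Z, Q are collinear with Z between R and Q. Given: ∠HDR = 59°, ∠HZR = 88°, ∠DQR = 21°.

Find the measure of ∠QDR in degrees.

1. ∠DZR = 92°  [linear pair at Z on HD]
2. ∠DRQ = 29°  [△RZD]
3. ∠QDR = 130°  [△RDQ]

∠QDR = 130°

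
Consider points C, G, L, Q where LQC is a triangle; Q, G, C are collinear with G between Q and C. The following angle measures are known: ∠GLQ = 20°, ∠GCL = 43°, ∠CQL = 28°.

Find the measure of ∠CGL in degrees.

∠CGL = 48°

1. ∠GQL = 28°  [G on ray QC]
2. ∠LGQ = 132°  [△LQG]
3. ∠CGL = 48°  [linear pair at G on QC]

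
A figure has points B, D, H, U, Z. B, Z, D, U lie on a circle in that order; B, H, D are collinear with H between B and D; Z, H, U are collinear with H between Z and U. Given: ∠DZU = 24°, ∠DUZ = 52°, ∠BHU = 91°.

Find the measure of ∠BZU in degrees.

∠BZU = 39°

1. ∠DBU = 24°  [same arc DU]
2. ∠UDZ = 104°  [△ZDU]
3. ∠BUZ = 65°  [△BHU]
4. ∠UBZ = 76°  [cyclic BZDU, opposite ∠B+∠D]
5. ∠BZU = 39°  [△BZU]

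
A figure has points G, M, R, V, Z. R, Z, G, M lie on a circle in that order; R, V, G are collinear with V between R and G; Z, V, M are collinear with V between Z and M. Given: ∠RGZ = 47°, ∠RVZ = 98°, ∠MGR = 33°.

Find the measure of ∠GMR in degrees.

∠GMR = 96°

1. ∠RMZ = 47°  [same arc RZ]
2. ∠GVM = 98°  [vertical angles at V]
3. ∠MVR = 82°  [linear pair at V on RG]
4. ∠GRM = 51°  [△RVM]
5. ∠GMR = 96°  [△RGM]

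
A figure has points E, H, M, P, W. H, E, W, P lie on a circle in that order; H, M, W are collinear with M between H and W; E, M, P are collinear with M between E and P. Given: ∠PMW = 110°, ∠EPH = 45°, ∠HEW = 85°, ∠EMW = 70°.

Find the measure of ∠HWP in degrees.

1. ∠HMP = 70°  [linear pair at M on HW]
2. ∠PHW = 65°  [△HMP]
3. ∠HPW = 95°  [cyclic HEWP, opposite ∠E+∠P]
4. ∠HWP = 20°  [△HWP]

∠HWP = 20°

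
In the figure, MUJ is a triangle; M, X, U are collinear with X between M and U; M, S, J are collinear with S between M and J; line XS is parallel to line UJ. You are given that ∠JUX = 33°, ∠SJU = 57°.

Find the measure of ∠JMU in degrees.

1. ∠JUM = 33°  [X on ray UM]
2. ∠MJU = 57°  [S on ray JM]
3. ∠JMU = 90°  [△MUJ]

∠JMU = 90°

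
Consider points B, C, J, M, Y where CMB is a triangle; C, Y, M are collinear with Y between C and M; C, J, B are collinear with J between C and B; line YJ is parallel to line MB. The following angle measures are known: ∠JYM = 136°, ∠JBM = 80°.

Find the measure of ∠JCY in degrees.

1. ∠CYJ = 44°  [linear pair at Y on CM]
2. ∠CBM = 80°  [J on ray BC]
3. ∠BMC = 44°  [YJ∥MB, corresponding at Y]
4. ∠BCM = 56°  [△CMB]
5. ∠JCY = 56°  [Y on CM, J on CB]

∠JCY = 56°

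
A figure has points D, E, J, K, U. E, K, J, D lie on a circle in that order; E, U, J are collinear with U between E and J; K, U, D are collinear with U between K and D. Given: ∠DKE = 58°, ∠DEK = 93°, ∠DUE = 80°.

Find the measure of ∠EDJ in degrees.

1. ∠DJE = 58°  [same arc ED]
2. ∠EDK = 29°  [△EKD]
3. ∠DEJ = 71°  [△EUD]
4. ∠EDJ = 51°  [△EJD]

∠EDJ = 51°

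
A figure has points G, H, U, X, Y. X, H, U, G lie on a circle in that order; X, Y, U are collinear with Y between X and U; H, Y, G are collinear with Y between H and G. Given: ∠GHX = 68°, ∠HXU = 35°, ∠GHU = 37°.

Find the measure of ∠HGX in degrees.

∠HGX = 40°

1. ∠HGU = 35°  [same arc HU]
2. ∠GUH = 108°  [△HUG]
3. ∠GXH = 72°  [cyclic XHUG, opposite ∠X+∠U]
4. ∠HGX = 40°  [△XHG]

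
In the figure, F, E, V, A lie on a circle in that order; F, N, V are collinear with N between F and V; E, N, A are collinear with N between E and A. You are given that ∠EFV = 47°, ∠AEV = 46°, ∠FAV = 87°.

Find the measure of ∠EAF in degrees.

∠EAF = 40°

1. ∠EAV = 47°  [same arc EV]
2. ∠AFV = 46°  [same arc VA]
3. ∠AVE = 87°  [△EVA]
4. ∠AVF = 47°  [△FVA]
5. ∠AFE = 93°  [cyclic FEVA, opposite ∠F+∠V]
6. ∠AEF = 47°  [same arc FA]
7. ∠EAF = 40°  [△FEA]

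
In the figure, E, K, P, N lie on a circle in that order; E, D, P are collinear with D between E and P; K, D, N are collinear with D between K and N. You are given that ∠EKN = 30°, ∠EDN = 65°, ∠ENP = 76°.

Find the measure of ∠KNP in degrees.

∠KNP = 35°

1. ∠EPN = 30°  [same arc EN]
2. ∠NDP = 115°  [linear pair at D on EP]
3. ∠KNP = 35°  [△PDN]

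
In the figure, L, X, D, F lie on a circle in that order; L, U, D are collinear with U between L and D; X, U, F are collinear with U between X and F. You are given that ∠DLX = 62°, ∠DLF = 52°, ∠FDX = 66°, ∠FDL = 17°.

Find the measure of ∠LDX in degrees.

1. ∠DFL = 111°  [△LDF]
2. ∠DXL = 69°  [cyclic LXDF, opposite ∠X+∠F]
3. ∠LDX = 49°  [△LXD]

∠LDX = 49°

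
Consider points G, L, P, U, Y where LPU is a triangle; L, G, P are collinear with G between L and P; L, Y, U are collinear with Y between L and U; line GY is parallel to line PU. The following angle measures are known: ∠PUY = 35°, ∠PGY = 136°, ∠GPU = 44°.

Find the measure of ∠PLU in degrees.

∠PLU = 101°

1. ∠LUP = 35°  [Y on ray UL]
2. ∠LPU = 44°  [G on ray PL]
3. ∠PLU = 101°  [△LPU]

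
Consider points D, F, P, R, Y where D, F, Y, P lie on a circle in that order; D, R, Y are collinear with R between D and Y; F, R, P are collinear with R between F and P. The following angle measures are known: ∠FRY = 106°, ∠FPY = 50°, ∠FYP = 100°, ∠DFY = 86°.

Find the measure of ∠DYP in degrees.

1. ∠PFY = 30°  [△FYP]
2. ∠DPY = 94°  [cyclic DFYP, opposite ∠F+∠P]
3. ∠PDY = 30°  [same arc YP]
4. ∠DYP = 56°  [△DYP]

∠DYP = 56°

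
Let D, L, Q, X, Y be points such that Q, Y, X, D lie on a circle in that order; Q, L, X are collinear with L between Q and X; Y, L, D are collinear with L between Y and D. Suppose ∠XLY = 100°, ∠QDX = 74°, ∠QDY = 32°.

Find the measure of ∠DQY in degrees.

∠DQY = 90°

1. ∠QLY = 80°  [linear pair at L on QX]
2. ∠QYX = 106°  [cyclic QYXD, opposite ∠Y+∠D]
3. ∠QXY = 32°  [same arc QY]
4. ∠XQY = 42°  [△QYX]
5. ∠DYQ = 58°  [△QLY]
6. ∠DQY = 90°  [△QYD]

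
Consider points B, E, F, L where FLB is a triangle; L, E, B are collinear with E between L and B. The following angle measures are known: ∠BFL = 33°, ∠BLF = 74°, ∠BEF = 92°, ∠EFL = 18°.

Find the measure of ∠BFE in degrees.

1. ∠FBL = 73°  [△FLB]
2. ∠EBF = 73°  [E on ray BL]
3. ∠BFE = 15°  [△FEB]

∠BFE = 15°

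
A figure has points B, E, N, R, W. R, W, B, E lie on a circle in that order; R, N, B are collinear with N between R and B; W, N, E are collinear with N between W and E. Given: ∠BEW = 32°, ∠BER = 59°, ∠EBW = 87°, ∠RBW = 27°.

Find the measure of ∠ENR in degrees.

1. ∠BWE = 61°  [△WBE]
2. ∠REW = 27°  [same arc RW]
3. ∠BRE = 61°  [same arc BE]
4. ∠ENR = 92°  [△RNE]

∠ENR = 92°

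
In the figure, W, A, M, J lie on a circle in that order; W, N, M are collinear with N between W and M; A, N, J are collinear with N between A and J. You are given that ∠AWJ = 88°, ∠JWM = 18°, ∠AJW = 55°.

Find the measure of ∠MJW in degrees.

1. ∠JAW = 37°  [△WAJ]
2. ∠JMW = 37°  [same arc WJ]
3. ∠MJW = 125°  [△WMJ]

∠MJW = 125°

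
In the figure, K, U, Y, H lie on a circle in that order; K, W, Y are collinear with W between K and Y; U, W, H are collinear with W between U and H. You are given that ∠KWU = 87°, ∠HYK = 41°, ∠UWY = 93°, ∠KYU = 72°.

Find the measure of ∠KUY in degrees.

∠KUY = 56°

1. ∠HUK = 41°  [same arc KH]
2. ∠UKY = 52°  [△KWU]
3. ∠KUY = 56°  [△KUY]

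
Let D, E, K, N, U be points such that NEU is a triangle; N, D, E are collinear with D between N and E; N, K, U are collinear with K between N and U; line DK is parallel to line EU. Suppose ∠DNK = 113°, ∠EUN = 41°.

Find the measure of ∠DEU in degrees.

∠DEU = 26°

1. ∠ENU = 113°  [D on NE, K on NU]
2. ∠NEU = 26°  [△NEU]
3. ∠DEU = 26°  [D on ray EN]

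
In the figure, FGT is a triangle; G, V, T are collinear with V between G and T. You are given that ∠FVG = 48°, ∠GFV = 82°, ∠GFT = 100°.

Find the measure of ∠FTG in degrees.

∠FTG = 30°

1. ∠FGV = 50°  [△FGV]
2. ∠FGT = 50°  [V on ray GT]
3. ∠FTG = 30°  [△FGT]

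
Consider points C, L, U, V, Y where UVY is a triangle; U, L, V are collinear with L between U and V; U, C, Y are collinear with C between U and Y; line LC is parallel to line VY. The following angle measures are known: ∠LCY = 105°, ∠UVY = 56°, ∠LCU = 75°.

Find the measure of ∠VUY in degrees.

∠VUY = 49°

1. ∠CLU = 56°  [LC∥VY, corresponding at L]
2. ∠CUL = 49°  [△ULC]
3. ∠VUY = 49°  [L on UV, C on UY]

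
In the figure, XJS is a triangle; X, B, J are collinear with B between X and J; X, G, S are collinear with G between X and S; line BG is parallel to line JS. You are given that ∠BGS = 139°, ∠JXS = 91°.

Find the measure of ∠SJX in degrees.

1. ∠BGX = 41°  [linear pair at G on XS]
2. ∠BXG = 91°  [B on XJ, G on XS]
3. ∠GBX = 48°  [△XBG]
4. ∠SJX = 48°  [BG∥JS, corresponding at B]

∠SJX = 48°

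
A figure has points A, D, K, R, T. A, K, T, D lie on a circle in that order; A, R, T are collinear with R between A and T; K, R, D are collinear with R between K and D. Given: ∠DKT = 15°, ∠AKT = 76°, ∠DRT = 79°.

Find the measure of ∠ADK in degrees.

1. ∠DAT = 15°  [same arc TD]
2. ∠ARD = 101°  [linear pair at R on AT]
3. ∠ADK = 64°  [△ARD]

∠ADK = 64°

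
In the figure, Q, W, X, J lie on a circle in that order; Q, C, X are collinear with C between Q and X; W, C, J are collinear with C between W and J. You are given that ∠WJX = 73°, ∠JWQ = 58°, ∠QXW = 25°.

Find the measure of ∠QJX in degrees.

1. ∠WQX = 73°  [same arc WX]
2. ∠QWX = 82°  [△QWX]
3. ∠QJX = 98°  [cyclic QWXJ, opposite ∠W+∠J]

∠QJX = 98°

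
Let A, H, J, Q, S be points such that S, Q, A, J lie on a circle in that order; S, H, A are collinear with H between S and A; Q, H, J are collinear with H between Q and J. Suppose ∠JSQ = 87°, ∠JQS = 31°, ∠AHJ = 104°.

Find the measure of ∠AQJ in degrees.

1. ∠JAQ = 93°  [cyclic SQAJ, opposite ∠S+∠A]
2. ∠JAS = 31°  [same arc SJ]
3. ∠AJQ = 45°  [△AHJ]
4. ∠AQJ = 42°  [△QAJ]

∠AQJ = 42°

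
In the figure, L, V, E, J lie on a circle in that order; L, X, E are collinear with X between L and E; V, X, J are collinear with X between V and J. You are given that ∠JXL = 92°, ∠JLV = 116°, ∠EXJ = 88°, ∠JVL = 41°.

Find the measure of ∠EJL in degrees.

1. ∠LJV = 23°  [△LVJ]
2. ∠JEL = 41°  [same arc LJ]
3. ∠ELJ = 65°  [△LXJ]
4. ∠EJL = 74°  [△LEJ]

∠EJL = 74°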